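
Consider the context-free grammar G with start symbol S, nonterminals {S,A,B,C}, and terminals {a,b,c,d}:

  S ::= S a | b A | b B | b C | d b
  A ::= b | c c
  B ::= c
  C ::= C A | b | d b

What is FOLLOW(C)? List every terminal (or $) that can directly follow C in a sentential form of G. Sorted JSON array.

FIRST iteration:
pass 1:
  A via A→b: +{b}
  A via A→c c: +{c}
  B via B→c: +{c}
  C via C→b: +{b}
  C via C→d b: +{d}
  S via S→b A: +{b}
  S via S→d b: +{d}
  S: {b,d}  A: {b,c}  B: {c}  C: {b,d}
pass 2: — fixpoint
  S: {b,d}  A: {b,c}  B: {c}  C: {b,d}

FOLLOW iteration:
FOLLOW(S) := {$}
[1]
  C→C A: FOLLOW(C) ⊇ FIRST(A) = {b,c}; new: +{b,c}
  C→C A: FOLLOW(A) ⊇ FOLLOW(C) ⊇ {b,c}; new: +{b,c}
  S→S a: FOLLOW(S) ⊇ FIRST(a) = {a}; new: +{a}
  S→b A: FOLLOW(A) ⊇ FOLLOW(S) ⊇ {$,a}; new: +{$,a}
  S→b B: FOLLOW(B) ⊇ FOLLOW(S) ⊇ {$,a}; new: +{$,a}
  S→b C: FOLLOW(C) ⊇ FOLLOW(S) ⊇ {$,a}; new: +{$,a}
  FOLLOW[S]={$,a}  FOLLOW[A]={$,a,b,c}  FOLLOW[B]={$,a}  FOLLOW[C]={$,a,b,c}
[2] done
  FOLLOW[S]={$,a}  FOLLOW[A]={$,a,b,c}  FOLLOW[B]={$,a}  FOLLOW[C]={$,a,b,c}

FOLLOW(C) = ["$", "a", "b", "c"]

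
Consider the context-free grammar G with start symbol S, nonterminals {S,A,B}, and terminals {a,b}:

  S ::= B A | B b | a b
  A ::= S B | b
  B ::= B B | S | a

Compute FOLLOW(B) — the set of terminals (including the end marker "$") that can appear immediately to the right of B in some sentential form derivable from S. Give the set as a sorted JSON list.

FIRST iteration:
round 1:
  A via A→b: +{b}
  B via B→a: +{a}
  S via S→B A: +{a}
  FIRST(S)={a}  FIRST(A)={b}  FIRST(B)={a}
round 2:
  A via A→S B: +{a}
  FIRST(S)={a}  FIRST(A)={a,b}  FIRST(B)={a}
round 3: (no change)
  FIRST(S)={a}  FIRST(A)={a,b}  FIRST(B)={a}

Compute FOLLOW by fixpoint:
seed FOLLOW(S) with $
pass 1:
  A→S B: FOLLOW(S) ⊇ FIRST(B) = {a}; new: +{a}
  B→B B: FOLLOW(B) ⊇ FIRST(B) = {a}; new: +{a}
  S→B A: FOLLOW(B) ⊇ FIRST(A) = {a,b}; new: +{b}
  S→B A: FOLLOW(A) ⊇ FOLLOW(S) ⊇ {$,a}; new: +{$,a}
  FOLLOW[S]={$,a}  FOLLOW[A]={$,a}  FOLLOW[B]={a,b}
pass 2:
  A→S B: FOLLOW(B) ⊇ FOLLOW(A) ⊇ {$,a}; new: +{$}
  B→S: FOLLOW(S) ⊇ FOLLOW(B) ⊇ {$,a,b}; new: +{b}
  S→B A: FOLLOW(A) ⊇ FOLLOW(S) ⊇ {$,a,b}; new: +{b}
  FOLLOW[S]={$,a,b}  FOLLOW[A]={$,a,b}  FOLLOW[B]={$,a,b}
pass 3: (no change)
  FOLLOW[S]={$,a,b}  FOLLOW[A]={$,a,b}  FOLLOW[B]={$,a,b}

FOLLOW(B) = ["$", "a", "b"]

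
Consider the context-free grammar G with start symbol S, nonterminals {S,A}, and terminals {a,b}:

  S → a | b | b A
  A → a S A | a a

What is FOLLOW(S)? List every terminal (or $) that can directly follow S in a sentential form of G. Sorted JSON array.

FIRST iteration:
round 1:
  A via A→a S A: +{a}
  S via S→a: +{a}
  S via S→b: +{b}
  S: {a,b}  A: {a}
round 2: — fixpoint
  S: {a,b}  A: {a}

FOLLOW iteration:
seed FOLLOW(S) with $
round 1:
  A→a S A: FOLLOW(S) ⊇ FIRST(A) = {a}; new: +{a}
  S→b A: FOLLOW(A) ⊇ FOLLOW(S) ⊇ {$,a}; new: +{$,a}
  FOLLOW[S]={$,a}  FOLLOW[A]={$,a}
round 2: (no change)
  FOLLOW[S]={$,a}  FOLLOW[A]={$,a}

FOLLOW(S) = ["$", "a"]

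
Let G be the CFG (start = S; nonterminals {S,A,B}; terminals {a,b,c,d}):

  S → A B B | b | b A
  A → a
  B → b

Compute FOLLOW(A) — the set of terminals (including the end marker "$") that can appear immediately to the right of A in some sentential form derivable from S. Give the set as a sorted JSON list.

Compute FIRST by fixpoint:
round 1:
  A via A→a: +{a}
  B via B→b: +{b}
  S via S→A B B: +{a}
  S via S→b: +{b}
  FIRST(S)={a,b}  FIRST(A)={a}  FIRST(B)={b}
round 2: done
  FIRST(S)={a,b}  FIRST(A)={a}  FIRST(B)={b}

FOLLOW sets:
FOLLOW(S) := {$}
iter 1:
  S→A B B: FOLLOW(A) ⊇ FIRST(B) = {b}; new: +{b}
  S→A B B: FOLLOW(B) ⊇ FIRST(B) = {b}; new: +{b}
  S→A B B: FOLLOW(B) ⊇ FOLLOW(S) ⊇ {$}; new: +{$}
  S→b A: FOLLOW(A) ⊇ FOLLOW(S) ⊇ {$}; new: +{$}
  S: {$}  A: {$,b}  B: {$,b}
iter 2: (no change)
  S: {$}  A: {$,b}  B: {$,b}

FOLLOW(A) = ["$", "b"]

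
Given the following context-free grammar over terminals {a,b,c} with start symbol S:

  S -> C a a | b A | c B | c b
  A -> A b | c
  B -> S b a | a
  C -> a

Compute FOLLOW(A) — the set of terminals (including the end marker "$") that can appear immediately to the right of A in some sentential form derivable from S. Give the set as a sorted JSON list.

Compute FIRST by fixpoint:
iter 1:
  A via A→c: +{c}
  B via B→a: +{a}
  C via C→a: +{a}
  S via S→C a a: +{a}
  S via S→b A: +{b}
  S via S→c B: +{c}
  FIRST[S]={a,b,c}  FIRST[A]={c}  FIRST[B]={a}  FIRST[C]={a}
iter 2:
  B via B→S b a: +{b,c}
  FIRST[S]={a,b,c}  FIRST[A]={c}  FIRST[B]={a,b,c}  FIRST[C]={a}
iter 3: — fixpoint
  FIRST[S]={a,b,c}  FIRST[A]={c}  FIRST[B]={a,b,c}  FIRST[C]={a}

FOLLOW iteration:
initialize: $ ∈ FOLLOW(S)
round 1:
  A→A b: FOLLOW(A) ⊇ FIRST(b) = {b}; new: +{b}
  B→S b a: FOLLOW(S) ⊇ FIRST(b) = {b}; new: +{b}
  S→C a a: FOLLOW(C) ⊇ FIRST(a) = {a}; new: +{a}
  S→b A: FOLLOW(A) ⊇ FOLLOW(S) ⊇ {$,b}; new: +{$}
  S→c B: FOLLOW(B) ⊇ FOLLOW(S) ⊇ {$,b}; new: +{$,b}
  S: {$,b}  A: {$,b}  B: {$,b}  C: {a}
round 2: (stable)
  S: {$,b}  A: {$,b}  B: {$,b}  C: {a}

FOLLOW(A) = ["$", "b"]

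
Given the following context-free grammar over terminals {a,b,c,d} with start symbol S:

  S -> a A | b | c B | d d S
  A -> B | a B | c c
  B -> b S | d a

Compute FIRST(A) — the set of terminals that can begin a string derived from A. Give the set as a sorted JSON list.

Compute FIRST by fixpoint:
[1]
  A via A→a B: +{a}
  A via A→c c: +{c}
  B via B→b S: +{b}
  B via B→d a: +{d}
  S via S→a A: +{a}
  S via S→b: +{b}
  S via S→c B: +{c}
  S via S→d d S: +{d}
  FIRST[S]={a,b,c,d}  FIRST[A]={a,c}  FIRST[B]={b,d}
[2]
  A via A→B: +{b,d}
  FIRST[S]={a,b,c,d}  FIRST[A]={a,b,c,d}  FIRST[B]={b,d}
[3] (no change)
  FIRST[S]={a,b,c,d}  FIRST[A]={a,b,c,d}  FIRST[B]={b,d}

FIRST(A) = ["a", "b", "c", "d"]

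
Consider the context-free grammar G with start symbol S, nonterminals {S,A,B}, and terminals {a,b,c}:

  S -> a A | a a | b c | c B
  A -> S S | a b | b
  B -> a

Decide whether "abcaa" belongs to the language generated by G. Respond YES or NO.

CNF form of G:
  S -> T0 A | T0 T0 | T1 T2 | T2 B
  A -> S S | T0 T1 | b
  B -> a
  T0 -> a
  T1 -> b
  T2 -> c

Fill CYK table bottom-up:
  cell(0,0) a: {B,T0}  orig:{B}
  cell(1,1) b: {A,T1}  orig:{A}
  cell(2,2) c: {T2}  orig:{}
  cell(3,3) a: {B,T0}  orig:{B}
  cell(4,4) a: {B,T0}  orig:{B}
  cell(0,1) ab: {A,S}
  cell(1,2) bc: {S}
  cell(2,3) ca: {S}
  cell(3,4) aa: {S}
  cell(0,2) abc: ∅
  cell(1,3) bca: ∅
  cell(2,4) caa: ∅
  cell(0,3) abca: {A}
  cell(1,4) bcaa: {A}
  cell(0,4) abcaa: {S}

S ∈ T[0,4] ⇒ YES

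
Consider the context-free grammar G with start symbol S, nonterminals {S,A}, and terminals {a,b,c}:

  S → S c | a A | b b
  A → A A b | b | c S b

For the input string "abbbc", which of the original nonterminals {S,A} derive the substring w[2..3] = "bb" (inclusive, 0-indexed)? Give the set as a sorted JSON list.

CNF form of G:
  S -> S T1 | T0 T0 | T2 A
  A -> A X3 | T1 X4 | b
  T0 -> b
  T1 -> c
  T2 -> a
  X3 -> A T0
  X4 -> S T0

CYK table (by increasing span), restricted to cells inside w[2..3]:
  [2..2]={A,T0}  "b"  orig:{A}
  [3..3]={A,T0}  "b"  orig:{A}
  [2..3]={S,X3}  "bb"  orig:{S}

Original NTs in T[2,3] deriving "bb": ["S"]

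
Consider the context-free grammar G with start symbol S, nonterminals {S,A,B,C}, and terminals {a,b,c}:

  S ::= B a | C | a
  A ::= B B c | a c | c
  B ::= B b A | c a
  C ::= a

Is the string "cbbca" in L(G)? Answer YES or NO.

Convert to CNF:
  S -> B T1 | a
  A -> B X3 | T1 T0 | c
  B -> B X4 | T0 T1
  C -> a
  T0 -> c
  T1 -> a
  T2 -> b
  X3 -> B T0
  X4 -> T2 A

CYK fill:
  cell(0,0) c: {A,T0}  orig:{A}
  cell(1,1) b: {T2}  orig:{}
  cell(2,2) b: {T2}  orig:{}
  cell(3,3) c: {A,T0}  orig:{A}
  cell(4,4) a: {C,S,T1}  orig:{C,S}
  cell(0,1) cb: ∅
  cell(1,2) bb: ∅
  cell(2,3) bc: {X4}  orig:{}
  cell(3,4) ca: {B}
  cell(0,2) cbb: ∅
  cell(1,3) bbc: ∅
  cell(2,4) bca: ∅
  cell(0,3) cbbc: ∅
  cell(1,4) bbca: ∅
  cell(0,4) cbbca: ∅

S ∉ T[0,4] ⇒ NO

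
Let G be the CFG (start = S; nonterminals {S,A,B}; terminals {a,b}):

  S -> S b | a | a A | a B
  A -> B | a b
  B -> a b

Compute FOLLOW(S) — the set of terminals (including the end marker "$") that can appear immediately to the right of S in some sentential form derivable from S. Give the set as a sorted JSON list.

FIRST sets, iterate to fixpoint:
round 1:
  A via A→a b: +{a}
  B via B→a b: +{a}
  S via S→a: +{a}
  S: {a}  A: {a}  B: {a}
round 2: done
  S: {a}  A: {a}  B: {a}

FOLLOW iteration:
initialize: $ ∈ FOLLOW(S)
round 1:
  S→S b: FOLLOW(S) ⊇ FIRST(b) = {b}; new: +{b}
  S→a A: FOLLOW(A) ⊇ FOLLOW(S) ⊇ {$,b}; new: +{$,b}
  S→a B: FOLLOW(B) ⊇ FOLLOW(S) ⊇ {$,b}; new: +{$,b}
  S: {$,b}  A: {$,b}  B: {$,b}
round 2: — fixpoint
  S: {$,b}  A: {$,b}  B: {$,b}

FOLLOW(S) = ["$", "b"]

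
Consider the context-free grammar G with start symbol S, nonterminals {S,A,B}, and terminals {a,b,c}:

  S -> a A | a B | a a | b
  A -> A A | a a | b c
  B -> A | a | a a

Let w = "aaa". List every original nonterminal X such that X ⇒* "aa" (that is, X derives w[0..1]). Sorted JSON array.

Convert to CNF:
  S -> T0 A | T0 B | T0 T0 | b
  A -> A A | T0 T0 | T1 T2
  B -> A A | T0 T0 | T1 T2 | a
  T0 -> a
  T1 -> b
  T2 -> c

CYK table (by increasing span) — only the sub-triangle for w[0..1]:
  cell(0,0) a: {B,T0}  orig:{B}
  cell(1,1) a: {B,T0}  orig:{B}
  cell(0,1) aa: {A,B,S}

Original NTs in T[0,1] deriving "aa": ["A", "B", "S"]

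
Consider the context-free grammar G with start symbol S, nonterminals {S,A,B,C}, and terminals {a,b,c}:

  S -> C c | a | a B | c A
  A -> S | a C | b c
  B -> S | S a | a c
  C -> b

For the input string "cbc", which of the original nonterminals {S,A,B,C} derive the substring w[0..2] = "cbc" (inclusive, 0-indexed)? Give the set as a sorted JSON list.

CNF form of G:
  S -> C T0 | T0 A | T1 B | a
  A -> C T0 | T0 A | T1 B | T1 C | T2 T0 | a
  B -> C T0 | S T1 | T0 A | T1 B | T1 T0 | a
  C -> b
  T0 -> c
  T1 -> a
  T2 -> b

CYK fill, restricted to cells inside w[0..2]:
  T[0,0] 'c' = {T0}  orig:{}
  T[1,1] 'b' = {C,T2}  orig:{C}
  T[2,2] 'c' = {T0}  orig:{}
  T[0,1] 'cb' = ∅
  T[1,2] 'bc' = {A,B,S}
  T[0,2] 'cbc' = {A,B,S}

Original NTs in T[0,2] deriving "cbc": ["A", "B", "S"]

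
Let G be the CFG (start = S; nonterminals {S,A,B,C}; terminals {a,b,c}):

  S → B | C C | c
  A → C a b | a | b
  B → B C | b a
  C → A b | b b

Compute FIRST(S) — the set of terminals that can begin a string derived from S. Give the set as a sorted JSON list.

FIRST iteration:
round 1:
  A via A→a: +{a}
  A via A→b: +{b}
  B via B→b a: +{b}
  C via C→A b: +{a,b}
  S via S→B: +{b}
  S via S→C C: +{a}
  S via S→c: +{c}
  S: {a,b,c}  A: {a,b}  B: {b}  C: {a,b}
round 2: done
  S: {a,b,c}  A: {a,b}  B: {b}  C: {a,b}

FIRST(S) = ["a", "b", "c"]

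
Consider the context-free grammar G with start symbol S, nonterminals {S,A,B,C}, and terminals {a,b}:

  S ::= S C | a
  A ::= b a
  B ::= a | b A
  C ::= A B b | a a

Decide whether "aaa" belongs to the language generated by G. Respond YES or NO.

CNF form of G:
  S -> S C | a
  A -> T0 T1
  B -> T0 A | a
  C -> A X2 | T1 T1
  T0 -> b
  T1 -> a
  X2 -> B T0

CYK fill:
  [0..0]={B,S,T1}  "a"  orig:{B,S}
  [1..1]={B,S,T1}  "a"  orig:{B,S}
  [2..2]={B,S,T1}  "a"  orig:{B,S}
  [0..1]={C}  "aa"
  [1..2]={C}  "aa"
  [0..2]={S}  "aaa"

S ∈ T[0,2] ⇒ YES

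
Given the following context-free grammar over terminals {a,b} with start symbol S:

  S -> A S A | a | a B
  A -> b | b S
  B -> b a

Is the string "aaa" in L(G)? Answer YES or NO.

Convert to CNF:
  S -> A X2 | T1 B | a
  A -> T0 S | b
  B -> T0 T1
  T0 -> b
  T1 -> a
  X2 -> S A

CYK table (by increasing span):
  [0..0]={S,T1}  "a"  orig:{S}
  [1..1]={S,T1}  "a"  orig:{S}
  [2..2]={S,T1}  "a"  orig:{S}
  [0..1]=∅  "aa"
  [1..2]=∅  "aa"
  [0..2]=∅  "aaa"

S ∉ T[0,2] ⇒ NO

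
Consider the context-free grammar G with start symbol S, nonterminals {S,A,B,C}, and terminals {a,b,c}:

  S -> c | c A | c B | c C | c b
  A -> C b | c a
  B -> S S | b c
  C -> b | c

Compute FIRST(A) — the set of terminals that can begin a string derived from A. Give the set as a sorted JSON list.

FIRST sets, iterate to fixpoint:
pass 1:
  A via A→c a: +{c}
  B via B→b c: +{b}
  C via C→b: +{b}
  C via C→c: +{c}
  S via S→c: +{c}
  FIRST[S]={c}  FIRST[A]={c}  FIRST[B]={b}  FIRST[C]={b,c}
pass 2:
  A via A→C b: +{b}
  B via B→S S: +{c}
  FIRST[S]={c}  FIRST[A]={b,c}  FIRST[B]={b,c}  FIRST[C]={b,c}
pass 3: done
  FIRST[S]={c}  FIRST[A]={b,c}  FIRST[B]={b,c}  FIRST[C]={b,c}

FIRST(A) = ["b", "c"]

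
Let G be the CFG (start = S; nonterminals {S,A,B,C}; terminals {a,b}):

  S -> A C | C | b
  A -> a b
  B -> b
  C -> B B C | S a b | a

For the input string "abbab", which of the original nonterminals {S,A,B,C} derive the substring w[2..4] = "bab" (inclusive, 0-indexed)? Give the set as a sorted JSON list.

Convert to CNF:
  S -> A C | B X4 | S X5 | a | b
  A -> T0 T1
  B -> b
  C -> B X2 | S X3 | a
  T0 -> a
  T1 -> b
  X2 -> B C
  X3 -> T0 T1
  X4 -> B C
  X5 -> T0 T1

CYK table (by increasing span), restricted to cells inside w[2..4]:
  T[2,2] 'b' = {B,S,T1}  orig:{B,S}
  T[3,3] 'a' = {C,S,T0}  orig:{C,S}
  T[4,4] 'b' = {B,S,T1}  orig:{B,S}
  T[2,3] 'ba' = {X2,X4}  orig:{}
  T[3,4] 'ab' = {A,X3,X5}  orig:{A}
  T[2,4] 'bab' = {C,S}

Original NTs in T[2,4] deriving "bab": ["C", "S"]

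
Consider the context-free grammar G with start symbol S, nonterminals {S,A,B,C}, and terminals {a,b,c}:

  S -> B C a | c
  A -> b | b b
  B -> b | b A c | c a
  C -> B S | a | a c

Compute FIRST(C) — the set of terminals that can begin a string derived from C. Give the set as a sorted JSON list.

Compute FIRST by fixpoint:
iter 1:
  A via A→b: +{b}
  B via B→b: +{b}
  B via B→c a: +{c}
  C via C→B S: +{b,c}
  C via C→a: +{a}
  S via S→B C a: +{b,c}
  S: {b,c}  A: {b}  B: {b,c}  C: {a,b,c}
iter 2: (no change)
  S: {b,c}  A: {b}  B: {b,c}  C: {a,b,c}

FIRST(C) = ["a", "b", "c"]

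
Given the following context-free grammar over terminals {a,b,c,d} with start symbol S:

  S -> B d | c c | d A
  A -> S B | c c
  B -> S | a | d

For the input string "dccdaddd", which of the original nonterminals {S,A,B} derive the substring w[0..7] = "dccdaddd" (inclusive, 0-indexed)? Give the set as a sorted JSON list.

Convert to CNF:
  S -> B T1 | T0 T0 | T1 A
  A -> S B | T0 T0
  B -> B T1 | T0 T0 | T1 A | a | d
  T0 -> c
  T1 -> d

CYK fill (cells [i..j] with 0 ≤ i ≤ j ≤ 7 only):
  [0..0]={B,T1}  "d"  orig:{B}
  [1..1]={T0}  "c"  orig:{}
  [2..2]={T0}  "c"  orig:{}
  [3..3]={B,T1}  "d"  orig:{B}
  [4..4]={B}  "a"
  [5..5]={B,T1}  "d"  orig:{B}
  [6..6]={B,T1}  "d"  orig:{B}
  [7..7]={B,T1}  "d"  orig:{B}
  [0..1]=∅  "dc"
  [1..2]={A,B,S}  "cc"
  [2..3]=∅  "cd"
  [3..4]=∅  "da"
  [4..5]={B,S}  "ad"
  [5..6]={B,S}  "dd"
  [6..7]={B,S}  "dd"
  [0..2]={B,S}  "dcc"
  [1..3]={A,B,S}  "ccd"
  [2..4]=∅  "cda"
  [3..5]=∅  "dad"
  [4..6]={A,B,S}  "add"
  [5..7]={A,B,S}  "ddd"
  [0..3]={A,B,S}  "dccd"
  [1..4]={A}  "ccda"
  [2..5]=∅  "cdad"
  [3..6]={B,S}  "dadd"
  [4..7]={A,B,S}  "addd"
  [0..4]={A,B,S}  "dccda"
  [1..5]={A}  "ccdad"
  [2..6]=∅  "cdadd"
  [3..7]={A,B,S}  "daddd"
  [0..5]={A,B,S}  "dccdad"
  [1..6]={A}  "ccdadd"
  [2..7]=∅  "cdaddd"
  [0..6]={A,B,S}  "dccdadd"
  [1..7]={A}  "ccdaddd"
  [0..7]={A,B,S}  "dccdaddd"

Original NTs in T[0,7] deriving "dccdaddd": ["A", "B", "S"]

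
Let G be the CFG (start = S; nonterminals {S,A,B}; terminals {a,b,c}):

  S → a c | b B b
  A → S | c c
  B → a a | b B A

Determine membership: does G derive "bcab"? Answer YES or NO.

Convert to CNF:
  S -> T0 T1 | T2 X5
  A -> T0 T1 | T1 T1 | T2 X3
  B -> T0 T0 | T2 X4
  T0 -> a
  T1 -> c
  T2 -> b
  X3 -> B T2
  X4 -> B A
  X5 -> B T2

CYK fill:
  T[0,0] 'b' = {T2}  orig:{}
  T[1,1] 'c' = {T1}  orig:{}
  T[2,2] 'a' = {T0}  orig:{}
  T[3,3] 'b' = {T2}  orig:{}
  T[0,1] 'bc' = ∅
  T[1,2] 'ca' = ∅
  T[2,3] 'ab' = ∅
  T[0,2] 'bca' = ∅
  T[1,3] 'cab' = ∅
  T[0,3] 'bcab' = ∅

S ∉ T[0,3] ⇒ NO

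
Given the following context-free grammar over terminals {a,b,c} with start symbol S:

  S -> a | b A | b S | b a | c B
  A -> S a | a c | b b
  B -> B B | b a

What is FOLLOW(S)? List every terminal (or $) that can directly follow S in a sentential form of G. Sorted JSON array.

Compute FIRST by fixpoint:
iter 1:
  A via A→a c: +{a}
  A via A→b b: +{b}
  B via B→b a: +{b}
  S via S→a: +{a}
  S via S→b A: +{b}
  S via S→c B: +{c}
  FIRST(S)={a,b,c}  FIRST(A)={a,b}  FIRST(B)={b}
iter 2:
  A via A→S a: +{c}
  FIRST(S)={a,b,c}  FIRST(A)={a,b,c}  FIRST(B)={b}
iter 3: (stable)
  FIRST(S)={a,b,c}  FIRST(A)={a,b,c}  FIRST(B)={b}

Compute FOLLOW by fixpoint:
seed FOLLOW(S) with $
iter 1:
  A→S a: FOLLOW(S) ⊇ FIRST(a) = {a}; new: +{a}
  B→B B: FOLLOW(B) ⊇ FIRST(B) = {b}; new: +{b}
  S→b A: FOLLOW(A) ⊇ FOLLOW(S) ⊇ {$,a}; new: +{$,a}
  S→c B: FOLLOW(B) ⊇ FOLLOW(S) ⊇ {$,a}; new: +{$,a}
  FOLLOW(S)={$,a}  FOLLOW(A)={$,a}  FOLLOW(B)={$,a,b}
iter 2: (no change)
  FOLLOW(S)={$,a}  FOLLOW(A)={$,a}  FOLLOW(B)={$,a,b}

FOLLOW(S) = ["$", "a"]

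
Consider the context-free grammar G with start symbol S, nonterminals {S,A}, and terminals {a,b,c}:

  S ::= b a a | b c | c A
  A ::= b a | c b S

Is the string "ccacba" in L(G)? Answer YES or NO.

Convert to CNF:
  S -> T0 T2 | T0 X4 | T2 A
  A -> T0 T1 | T2 X3
  T0 -> b
  T1 -> a
  T2 -> c
  X3 -> T0 S
  X4 -> T1 T1

Fill CYK table bottom-up:
  T[0,0] 'c' = {T2}  orig:{}
  T[1,1] 'c' = {T2}  orig:{}
  T[2,2] 'a' = {T1}  orig:{}
  T[3,3] 'c' = {T2}  orig:{}
  T[4,4] 'b' = {T0}  orig:{}
  T[5,5] 'a' = {T1}  orig:{}
  T[0,1] 'cc' = ∅
  T[1,2] 'ca' = ∅
  T[2,3] 'ac' = ∅
  T[3,4] 'cb' = ∅
  T[4,5] 'ba' = {A}
  T[0,2] 'cca' = ∅
  T[1,3] 'cac' = ∅
  T[2,4] 'acb' = ∅
  T[3,5] 'cba' = {S}
  T[0,3] 'ccac' = ∅
  T[1,4] 'cacb' = ∅
  T[2,5] 'acba' = ∅
  T[0,4] 'ccacb' = ∅
  T[1,5] 'cacba' = ∅
  T[0,5] 'ccacba' = ∅

S ∉ T[0,5] ⇒ NO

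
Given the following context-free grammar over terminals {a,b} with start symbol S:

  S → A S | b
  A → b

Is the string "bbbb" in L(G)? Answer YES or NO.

Convert to CNF:
  S -> A S | b
  A -> b

CYK table (by increasing span):
  T[0,0] 'b' = {A,S}
  T[1,1] 'b' = {A,S}
  T[2,2] 'b' = {A,S}
  T[3,3] 'b' = {A,S}
  T[0,1] 'bb' = {S}
  T[1,2] 'bb' = {S}
  T[2,3] 'bb' = {S}
  T[0,2] 'bbb' = {S}
  T[1,3] 'bbb' = {S}
  T[0,3] 'bbbb' = {S}

S ∈ T[0,3] ⇒ YES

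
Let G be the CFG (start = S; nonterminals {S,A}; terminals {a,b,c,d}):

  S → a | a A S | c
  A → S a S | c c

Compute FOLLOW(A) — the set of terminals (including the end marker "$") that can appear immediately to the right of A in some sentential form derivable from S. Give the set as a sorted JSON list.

Compute FIRST by fixpoint:
round 1:
  A via A→c c: +{c}
  S via S→a: +{a}
  S via S→c: +{c}
  S: {a,c}  A: {c}
round 2:
  A via A→S a S: +{a}
  S: {a,c}  A: {a,c}
round 3: (stable)
  S: {a,c}  A: {a,c}

Compute FOLLOW by fixpoint:
seed FOLLOW(S) with $
iter 1:
  A→S a S: FOLLOW(S) ⊇ FIRST(a) = {a}; new: +{a}
  S→a A S: FOLLOW(A) ⊇ FIRST(S) = {a,c}; new: +{a,c}
  FOLLOW[S]={$,a}  FOLLOW[A]={a,c}
iter 2:
  A→S a S: FOLLOW(S) ⊇ FOLLOW(A) ⊇ {a,c}; new: +{c}
  FOLLOW[S]={$,a,c}  FOLLOW[A]={a,c}
iter 3: done
  FOLLOW[S]={$,a,c}  FOLLOW[A]={a,c}

FOLLOW(A) = ["a", "c"]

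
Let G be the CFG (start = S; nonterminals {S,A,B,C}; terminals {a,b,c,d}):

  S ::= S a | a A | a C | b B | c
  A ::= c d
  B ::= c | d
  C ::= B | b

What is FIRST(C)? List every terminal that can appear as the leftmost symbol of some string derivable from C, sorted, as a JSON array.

FIRST sets, iterate to fixpoint:
iter 1:
  A via A→c d: +{c}
  B via B→c: +{c}
  B via B→d: +{d}
  C via C→B: +{c,d}
  C via C→b: +{b}
  S via S→a A: +{a}
  S via S→b B: +{b}
  S via S→c: +{c}
  S: {a,b,c}  A: {c}  B: {c,d}  C: {b,c,d}
iter 2: (no change)
  S: {a,b,c}  A: {c}  B: {c,d}  C: {b,c,d}

FIRST(C) = ["b", "c", "d"]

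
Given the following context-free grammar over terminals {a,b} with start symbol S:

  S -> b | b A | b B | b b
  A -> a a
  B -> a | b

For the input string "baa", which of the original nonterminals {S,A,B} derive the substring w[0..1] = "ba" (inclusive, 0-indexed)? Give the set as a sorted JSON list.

CNF form of G:
  S -> T1 A | T1 B | T1 T1 | b
  A -> T0 T0
  B -> a | b
  T0 -> a
  T1 -> b

Fill CYK table bottom-up (cells [i..j] with 0 ≤ i ≤ j ≤ 1 only):
  T[0,0] 'b' = {B,S,T1}  orig:{B,S}
  T[1,1] 'a' = {B,T0}  orig:{B}
  T[0,1] 'ba' = {S}

Original NTs in T[0,1] deriving "ba": ["S"]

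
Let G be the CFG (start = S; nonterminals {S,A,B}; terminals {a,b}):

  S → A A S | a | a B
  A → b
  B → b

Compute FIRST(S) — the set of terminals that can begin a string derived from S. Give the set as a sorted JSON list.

FIRST iteration:
[1]
  A via A→b: +{b}
  B via B→b: +{b}
  S via S→A A S: +{b}
  S via S→a: +{a}
  FIRST(S)={a,b}  FIRST(A)={b}  FIRST(B)={b}
[2] done
  FIRST(S)={a,b}  FIRST(A)={b}  FIRST(B)={b}

FIRST(S) = ["a", "b"]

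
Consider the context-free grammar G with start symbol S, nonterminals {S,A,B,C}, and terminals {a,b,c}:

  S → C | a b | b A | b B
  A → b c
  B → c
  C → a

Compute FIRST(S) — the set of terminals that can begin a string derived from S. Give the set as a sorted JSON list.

FIRST iteration:
round 1:
  A via A→b c: +{b}
  B via B→c: +{c}
  C via C→a: +{a}
  S via S→C: +{a}
  S via S→b A: +{b}
  FIRST(S)={a,b}  FIRST(A)={b}  FIRST(B)={c}  FIRST(C)={a}
round 2: (stable)
  FIRST(S)={a,b}  FIRST(A)={b}  FIRST(B)={c}  FIRST(C)={a}

FIRST(S) = ["a", "b"]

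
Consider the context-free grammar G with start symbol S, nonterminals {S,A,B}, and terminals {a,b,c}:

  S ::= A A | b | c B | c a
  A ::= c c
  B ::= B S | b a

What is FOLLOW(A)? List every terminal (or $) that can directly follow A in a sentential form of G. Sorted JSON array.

FIRST sets, iterate to fixpoint:
iter 1:
  A via A→c c: +{c}
  B via B→b a: +{b}
  S via S→A A: +{c}
  S via S→b: +{b}
  FIRST[S]={b,c}  FIRST[A]={c}  FIRST[B]={b}
iter 2: (stable)
  FIRST[S]={b,c}  FIRST[A]={c}  FIRST[B]={b}

FOLLOW sets:
initialize: $ ∈ FOLLOW(S)
pass 1:
  B→B S: FOLLOW(B) ⊇ FIRST(S) = {b,c}; new: +{b,c}
  B→B S: FOLLOW(S) ⊇ FOLLOW(B) ⊇ {b,c}; new: +{b,c}
  S→A A: FOLLOW(A) ⊇ FIRST(A) = {c}; new: +{c}
  S→A A: FOLLOW(A) ⊇ FOLLOW(S) ⊇ {$,b,c}; new: +{$,b}
  S→c B: FOLLOW(B) ⊇ FOLLOW(S) ⊇ {$,b,c}; new: +{$}
  FOLLOW(S)={$,b,c}  FOLLOW(A)={$,b,c}  FOLLOW(B)={$,b,c}
pass 2: (no change)
  FOLLOW(S)={$,b,c}  FOLLOW(A)={$,b,c}  FOLLOW(B)={$,b,c}

FOLLOW(A) = ["$", "b", "c"]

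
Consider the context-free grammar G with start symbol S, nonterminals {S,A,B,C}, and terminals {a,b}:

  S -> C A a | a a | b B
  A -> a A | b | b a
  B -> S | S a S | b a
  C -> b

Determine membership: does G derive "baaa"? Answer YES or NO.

Convert to CNF:
  S -> C X4 | T0 T0 | T1 B
  A -> T0 A | T1 T0 | b
  B -> C X2 | S X3 | T0 T0 | T1 B | T1 T0
  C -> b
  T0 -> a
  T1 -> b
  X2 -> A T0
  X3 -> T0 S
  X4 -> A T0

CYK fill:
  cell(0,0) b: {A,C,T1}  orig:{A,C}
  cell(1,1) a: {T0}  orig:{}
  cell(2,2) a: {T0}  orig:{}
  cell(3,3) a: {T0}  orig:{}
  cell(0,1) ba: {A,B,X2,X4}  orig:{A,B}
  cell(1,2) aa: {B,S}
  cell(2,3) aa: {B,S}
  cell(0,2) baa: {B,S,X2,X4}  orig:{B,S}
  cell(1,3) aaa: {X3}  orig:{}
  cell(0,3) baaa: ∅

S ∉ T[0,3] ⇒ NO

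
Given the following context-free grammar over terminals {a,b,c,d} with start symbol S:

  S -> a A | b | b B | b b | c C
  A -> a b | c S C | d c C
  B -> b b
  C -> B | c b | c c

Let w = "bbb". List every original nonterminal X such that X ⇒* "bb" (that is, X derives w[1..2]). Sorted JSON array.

Convert to CNF:
  S -> T0 A | T1 B | T1 T1 | T2 C | b
  A -> T0 T1 | T2 X4 | T3 X5
  B -> T1 T1
  C -> T1 T1 | T2 T1 | T2 T2
  T0 -> a
  T1 -> b
  T2 -> c
  T3 -> d
  X4 -> S C
  X5 -> T2 C

CYK table (by increasing span) — only the sub-triangle for w[1..2]:
  [1..1]={S,T1}  "b"  orig:{S}
  [2..2]={S,T1}  "b"  orig:{S}
  [1..2]={B,C,S}  "bb"

Original NTs in T[1,2] deriving "bb": ["B", "C", "S"]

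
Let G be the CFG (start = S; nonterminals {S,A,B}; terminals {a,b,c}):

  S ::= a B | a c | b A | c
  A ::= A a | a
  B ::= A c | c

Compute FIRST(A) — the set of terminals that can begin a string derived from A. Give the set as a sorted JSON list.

FIRST iteration:
iter 1:
  A via A→a: +{a}
  B via B→A c: +{a}
  B via B→c: +{c}
  S via S→a B: +{a}
  S via S→b A: +{b}
  S via S→c: +{c}
  FIRST(S)={a,b,c}  FIRST(A)={a}  FIRST(B)={a,c}
iter 2: (stable)
  FIRST(S)={a,b,c}  FIRST(A)={a}  FIRST(B)={a,c}

FIRST(A) = ["a"]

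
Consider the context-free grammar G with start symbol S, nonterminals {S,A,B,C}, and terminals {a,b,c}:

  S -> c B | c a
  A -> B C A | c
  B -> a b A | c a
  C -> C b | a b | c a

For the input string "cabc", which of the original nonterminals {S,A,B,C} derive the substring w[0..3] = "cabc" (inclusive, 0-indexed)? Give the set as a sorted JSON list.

CNF form of G:
  S -> T2 B | T2 T0
  A -> B X3 | c
  B -> T0 X4 | T2 T0
  C -> C T1 | T0 T1 | T2 T0
  T0 -> a
  T1 -> b
  T2 -> c
  X3 -> C A
  X4 -> T1 A

Fill CYK table bottom-up — only the sub-triangle for w[0..3]:
  cell(0,0) c: {A,T2}  orig:{A}
  cell(1,1) a: {T0}  orig:{}
  cell(2,2) b: {T1}  orig:{}
  cell(3,3) c: {A,T2}  orig:{A}
  cell(0,1) ca: {B,C,S}
  cell(1,2) ab: {C}
  cell(2,3) bc: {X4}  orig:{}
  cell(0,2) cab: {C}
  cell(1,3) abc: {B,X3}  orig:{B}
  cell(0,3) cabc: {S,X3}  orig:{S}

Original NTs in T[0,3] deriving "cabc": ["S"]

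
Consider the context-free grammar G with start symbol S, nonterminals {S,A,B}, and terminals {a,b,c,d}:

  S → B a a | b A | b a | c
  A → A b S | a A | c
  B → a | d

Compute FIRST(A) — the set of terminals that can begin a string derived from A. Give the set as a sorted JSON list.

FIRST iteration:
round 1:
  A via A→a A: +{a}
  A via A→c: +{c}
  B via B→a: +{a}
  B via B→d: +{d}
  S via S→B a a: +{a,d}
  S via S→b A: +{b}
  S via S→c: +{c}
  S: {a,b,c,d}  A: {a,c}  B: {a,d}
round 2: (no change)
  S: {a,b,c,d}  A: {a,c}  B: {a,d}

FIRST(A) = ["a", "c"]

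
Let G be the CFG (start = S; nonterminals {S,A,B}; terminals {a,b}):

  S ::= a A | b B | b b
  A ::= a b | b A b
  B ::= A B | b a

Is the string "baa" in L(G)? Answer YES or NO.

CNF form of G:
  S -> T0 A | T1 B | T1 T1
  A -> T0 T1 | T1 X2
  B -> A B | T1 T0
  T0 -> a
  T1 -> b
  X2 -> A T1

CYK fill:
  [0..0]={T1}  "b"  orig:{}
  [1..1]={T0}  "a"  orig:{}
  [2..2]={T0}  "a"  orig:{}
  [0..1]={B}  "ba"
  [1..2]=∅  "aa"
  [0..2]=∅  "baa"

S ∉ T[0,2] ⇒ NO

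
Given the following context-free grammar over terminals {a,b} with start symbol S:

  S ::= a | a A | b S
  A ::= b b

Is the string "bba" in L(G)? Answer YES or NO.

CNF form of G:
  S -> T0 S | T1 A | a
  A -> T0 T0
  T0 -> b
  T1 -> a

CYK fill:
  T[0,0] 'b' = {T0}  orig:{}
  T[1,1] 'b' = {T0}  orig:{}
  T[2,2] 'a' = {S,T1}  orig:{S}
  T[0,1] 'bb' = {A}
  T[1,2] 'ba' = {S}
  T[0,2] 'bba' = {S}

S ∈ T[0,2] ⇒ YES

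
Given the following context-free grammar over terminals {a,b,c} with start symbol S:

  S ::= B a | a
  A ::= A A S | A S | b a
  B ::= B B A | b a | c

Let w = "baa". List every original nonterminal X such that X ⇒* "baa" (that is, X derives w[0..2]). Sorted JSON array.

CNF form of G:
  S -> B T1 | a
  A -> A S | A X2 | T0 T1
  B -> B X3 | T0 T1 | c
  T0 -> b
  T1 -> a
  X2 -> A S
  X3 -> B A

CYK fill (cells [i..j] with 0 ≤ i ≤ j ≤ 2 only):
  cell(0,0) b: {T0}  orig:{}
  cell(1,1) a: {S,T1}  orig:{S}
  cell(2,2) a: {S,T1}  orig:{S}
  cell(0,1) ba: {A,B}
  cell(1,2) aa: ∅
  cell(0,2) baa: {A,S,X2}  orig:{A,S}

Original NTs in T[0,2] deriving "baa": ["A", "S"]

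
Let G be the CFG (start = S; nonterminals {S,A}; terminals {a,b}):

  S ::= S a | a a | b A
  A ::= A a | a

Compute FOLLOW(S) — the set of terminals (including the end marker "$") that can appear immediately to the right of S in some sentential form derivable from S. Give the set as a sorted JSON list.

FIRST sets, iterate to fixpoint:
round 1:
  A via A→a: +{a}
  S via S→a a: +{a}
  S via S→b A: +{b}
  FIRST[S]={a,b}  FIRST[A]={a}
round 2: (no change)
  FIRST[S]={a,b}  FIRST[A]={a}

FOLLOW sets:
initialize: $ ∈ FOLLOW(S)
[1]
  A→A a: FOLLOW(A) ⊇ FIRST(a) = {a}; new: +{a}
  S→S a: FOLLOW(S) ⊇ FIRST(a) = {a}; new: +{a}
  S→b A: FOLLOW(A) ⊇ FOLLOW(S) ⊇ {$,a}; new: +{$}
  FOLLOW[S]={$,a}  FOLLOW[A]={$,a}
[2] (no change)
  FOLLOW[S]={$,a}  FOLLOW[A]={$,a}

FOLLOW(S) = ["$", "a"]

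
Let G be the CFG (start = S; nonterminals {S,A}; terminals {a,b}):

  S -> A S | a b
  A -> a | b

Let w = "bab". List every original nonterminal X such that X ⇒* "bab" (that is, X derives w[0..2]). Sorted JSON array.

Convert to CNF:
  S -> A S | T0 T1
  A -> a | b
  T0 -> a
  T1 -> b

CYK fill (cells [i..j] with 0 ≤ i ≤ j ≤ 2 only):
  T[0,0] 'b' = {A,T1}  orig:{A}
  T[1,1] 'a' = {A,T0}  orig:{A}
  T[2,2] 'b' = {A,T1}  orig:{A}
  T[0,1] 'ba' = ∅
  T[1,2] 'ab' = {S}
  T[0,2] 'bab' = {S}

Original NTs in T[0,2] deriving "bab": ["S"]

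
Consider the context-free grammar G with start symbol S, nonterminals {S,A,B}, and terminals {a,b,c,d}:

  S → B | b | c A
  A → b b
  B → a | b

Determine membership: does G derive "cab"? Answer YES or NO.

CNF form of G:
  S -> T1 A | a | b
  A -> T0 T0
  B -> a | b
  T0 -> b
  T1 -> c

CYK fill:
  [0..0]={T1}  "c"  orig:{}
  [1..1]={B,S}  "a"
  [2..2]={B,S,T0}  "b"  orig:{B,S}
  [0..1]=∅  "ca"
  [1..2]=∅  "ab"
  [0..2]=∅  "cab"

S ∉ T[0,2] ⇒ NO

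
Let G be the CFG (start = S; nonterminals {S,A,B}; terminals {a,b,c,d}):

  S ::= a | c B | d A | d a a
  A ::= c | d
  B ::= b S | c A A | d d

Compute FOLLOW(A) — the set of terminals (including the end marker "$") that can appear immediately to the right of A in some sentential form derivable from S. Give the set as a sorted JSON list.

FIRST iteration:
round 1:
  A via A→c: +{c}
  A via A→d: +{d}
  B via B→b S: +{b}
  B via B→c A A: +{c}
  B via B→d d: +{d}
  S via S→a: +{a}
  S via S→c B: +{c}
  S via S→d A: +{d}
  FIRST(S)={a,c,d}  FIRST(A)={c,d}  FIRST(B)={b,c,d}
round 2: (stable)
  FIRST(S)={a,c,d}  FIRST(A)={c,d}  FIRST(B)={b,c,d}

FOLLOW sets:
initialize: $ ∈ FOLLOW(S)
pass 1:
  B→c A A: FOLLOW(A) ⊇ FIRST(A) = {c,d}; new: +{c,d}
  S→c B: FOLLOW(B) ⊇ FOLLOW(S) ⊇ {$}; new: +{$}
  S→d A: FOLLOW(A) ⊇ FOLLOW(S) ⊇ {$}; new: +{$}
  FOLLOW(S)={$}  FOLLOW(A)={$,c,d}  FOLLOW(B)={$}
pass 2: (stable)
  FOLLOW(S)={$}  FOLLOW(A)={$,c,d}  FOLLOW(B)={$}

FOLLOW(A) = ["$", "c", "d"]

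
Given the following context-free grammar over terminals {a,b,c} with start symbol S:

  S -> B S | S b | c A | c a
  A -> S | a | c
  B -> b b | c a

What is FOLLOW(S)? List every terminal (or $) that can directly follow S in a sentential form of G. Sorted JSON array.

Compute FIRST by fixpoint:
pass 1:
  A via A→a: +{a}
  A via A→c: +{c}
  B via B→b b: +{b}
  B via B→c a: +{c}
  S via S→B S: +{b,c}
  S: {b,c}  A: {a,c}  B: {b,c}
pass 2:
  A via A→S: +{b}
  S: {b,c}  A: {a,b,c}  B: {b,c}
pass 3: (no change)
  S: {b,c}  A: {a,b,c}  B: {b,c}

FOLLOW iteration:
FOLLOW(S) := {$}
[1]
  S→B S: FOLLOW(B) ⊇ FIRST(S) = {b,c}; new: +{b,c}
  S→S b: FOLLOW(S) ⊇ FIRST(b) = {b}; new: +{b}
  S→c A: FOLLOW(A) ⊇ FOLLOW(S) ⊇ {$,b}; new: +{$,b}
  FOLLOW[S]={$,b}  FOLLOW[A]={$,b}  FOLLOW[B]={b,c}
[2] done
  FOLLOW[S]={$,b}  FOLLOW[A]={$,b}  FOLLOW[B]={b,c}

FOLLOW(S) = ["$", "b"]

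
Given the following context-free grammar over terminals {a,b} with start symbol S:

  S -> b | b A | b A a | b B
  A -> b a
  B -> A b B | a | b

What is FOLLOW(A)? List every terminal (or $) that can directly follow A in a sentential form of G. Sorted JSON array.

FIRST iteration:
[1]
  A via A→b a: +{b}
  B via B→A b B: +{b}
  B via B→a: +{a}
  S via S→b: +{b}
  S: {b}  A: {b}  B: {a,b}
[2] done
  S: {b}  A: {b}  B: {a,b}

Compute FOLLOW by fixpoint:
seed FOLLOW(S) with $
round 1:
  B→A b B: FOLLOW(A) ⊇ FIRST(b) = {b}; new: +{b}
  S→b A: FOLLOW(A) ⊇ FOLLOW(S) ⊇ {$}; new: +{$}
  S→b A a: FOLLOW(A) ⊇ FIRST(a) = {a}; new: +{a}
  S→b B: FOLLOW(B) ⊇ FOLLOW(S) ⊇ {$}; new: +{$}
  S: {$}  A: {$,a,b}  B: {$}
round 2: (no change)
  S: {$}  A: {$,a,b}  B: {$}

FOLLOW(A) = ["$", "a", "b"]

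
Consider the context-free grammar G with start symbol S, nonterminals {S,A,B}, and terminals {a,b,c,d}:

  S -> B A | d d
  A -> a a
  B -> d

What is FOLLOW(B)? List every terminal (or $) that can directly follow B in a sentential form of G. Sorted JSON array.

FIRST iteration:
pass 1:
  A via A→a a: +{a}
  B via B→d: +{d}
  S via S→B A: +{d}
  S: {d}  A: {a}  B: {d}
pass 2: — fixpoint
  S: {d}  A: {a}  B: {d}

FOLLOW sets:
seed FOLLOW(S) with $
iter 1:
  S→B A: FOLLOW(B) ⊇ FIRST(A) = {a}; new: +{a}
  S→B A: FOLLOW(A) ⊇ FOLLOW(S) ⊇ {$}; new: +{$}
  FOLLOW(S)={$}  FOLLOW(A)={$}  FOLLOW(B)={a}
iter 2: — fixpoint
  FOLLOW(S)={$}  FOLLOW(A)={$}  FOLLOW(B)={a}

FOLLOW(B) = ["a"]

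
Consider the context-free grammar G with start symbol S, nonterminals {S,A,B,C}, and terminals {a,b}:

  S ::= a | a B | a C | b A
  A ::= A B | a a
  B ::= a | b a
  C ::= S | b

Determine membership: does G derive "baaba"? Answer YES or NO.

CNF form of G:
  S -> T0 B | T0 C | T1 A | a
  A -> A B | T0 T0
  B -> T1 T0 | a
  C -> T0 B | T0 C | T1 A | a | b
  T0 -> a
  T1 -> b

Fill CYK table bottom-up:
  cell(0,0) b: {C,T1}  orig:{C}
  cell(1,1) a: {B,C,S,T0}  orig:{B,C,S}
  cell(2,2) a: {B,C,S,T0}  orig:{B,C,S}
  cell(3,3) b: {C,T1}  orig:{C}
  cell(4,4) a: {B,C,S,T0}  orig:{B,C,S}
  cell(0,1) ba: {B}
  cell(1,2) aa: {A,C,S}
  cell(2,3) ab: {C,S}
  cell(3,4) ba: {B}
  cell(0,2) baa: {C,S}
  cell(1,3) aab: {C,S}
  cell(2,4) aba: {C,S}
  cell(0,3) baab: ∅
  cell(1,4) aaba: {A,C,S}
  cell(0,4) baaba: {C,S}

S ∈ T[0,4] ⇒ YES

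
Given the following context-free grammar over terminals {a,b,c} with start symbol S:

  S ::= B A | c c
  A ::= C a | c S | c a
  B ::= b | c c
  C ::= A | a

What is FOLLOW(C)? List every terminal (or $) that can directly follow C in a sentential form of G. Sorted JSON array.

Compute FIRST by fixpoint:
round 1:
  A via A→c S: +{c}
  B via B→b: +{b}
  B via B→c c: +{c}
  C via C→A: +{c}
  C via C→a: +{a}
  S via S→B A: +{b,c}
  FIRST[S]={b,c}  FIRST[A]={c}  FIRST[B]={b,c}  FIRST[C]={a,c}
round 2:
  A via A→C a: +{a}
  FIRST[S]={b,c}  FIRST[A]={a,c}  FIRST[B]={b,c}  FIRST[C]={a,c}
round 3: (stable)
  FIRST[S]={b,c}  FIRST[A]={a,c}  FIRST[B]={b,c}  FIRST[C]={a,c}

Compute FOLLOW by fixpoint:
FOLLOW(S) := {$}
pass 1:
  A→C a: FOLLOW(C) ⊇ FIRST(a) = {a}; new: +{a}
  C→A: FOLLOW(A) ⊇ FOLLOW(C) ⊇ {a}; new: +{a}
  S→B A: FOLLOW(B) ⊇ FIRST(A) = {a,c}; new: +{a,c}
  S→B A: FOLLOW(A) ⊇ FOLLOW(S) ⊇ {$}; new: +{$}
  FOLLOW[S]={$}  FOLLOW[A]={$,a}  FOLLOW[B]={a,c}  FOLLOW[C]={a}
pass 2:
  A→c S: FOLLOW(S) ⊇ FOLLOW(A) ⊇ {$,a}; new: +{a}
  FOLLOW[S]={$,a}  FOLLOW[A]={$,a}  FOLLOW[B]={a,c}  FOLLOW[C]={a}
pass 3: (stable)
  FOLLOW[S]={$,a}  FOLLOW[A]={$,a}  FOLLOW[B]={a,c}  FOLLOW[C]={a}

FOLLOW(C) = ["a"]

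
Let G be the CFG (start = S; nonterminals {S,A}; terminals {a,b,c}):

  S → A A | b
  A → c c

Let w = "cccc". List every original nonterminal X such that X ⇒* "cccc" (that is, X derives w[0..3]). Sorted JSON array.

Convert to CNF:
  S -> A A | b
  A -> T0 T0
  T0 -> c

CYK table (by increasing span) (cells [i..j] with 0 ≤ i ≤ j ≤ 3 only):
  [0..0]={T0}  "c"  orig:{}
  [1..1]={T0}  "c"  orig:{}
  [2..2]={T0}  "c"  orig:{}
  [3..3]={T0}  "c"  orig:{}
  [0..1]={A}  "cc"
  [1..2]={A}  "cc"
  [2..3]={A}  "cc"
  [0..2]=∅  "ccc"
  [1..3]=∅  "ccc"
  [0..3]={S}  "cccc"

Original NTs in T[0,3] deriving "cccc": ["S"]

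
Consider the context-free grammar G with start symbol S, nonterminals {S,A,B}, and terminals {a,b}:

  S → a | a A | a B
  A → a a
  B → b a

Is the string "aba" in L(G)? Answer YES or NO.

Convert to CNF:
  S -> T0 A | T0 B | a
  A -> T0 T0
  B -> T1 T0
  T0 -> a
  T1 -> b

CYK fill:
  T[0,0] 'a' = {S,T0}  orig:{S}
  T[1,1] 'b' = {T1}  orig:{}
  T[2,2] 'a' = {S,T0}  orig:{S}
  T[0,1] 'ab' = ∅
  T[1,2] 'ba' = {B}
  T[0,2] 'aba' = {S}

S ∈ T[0,2] ⇒ YES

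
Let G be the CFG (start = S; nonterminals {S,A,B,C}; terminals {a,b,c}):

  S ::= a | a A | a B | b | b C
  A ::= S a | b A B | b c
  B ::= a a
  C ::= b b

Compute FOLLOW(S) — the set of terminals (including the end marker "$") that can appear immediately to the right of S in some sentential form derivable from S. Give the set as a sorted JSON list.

FIRST sets, iterate to fixpoint:
iter 1:
  A via A→b A B: +{b}
  B via B→a a: +{a}
  C via C→b b: +{b}
  S via S→a: +{a}
  S via S→b: +{b}
  S: {a,b}  A: {b}  B: {a}  C: {b}
iter 2:
  A via A→S a: +{a}
  S: {a,b}  A: {a,b}  B: {a}  C: {b}
iter 3: done
  S: {a,b}  A: {a,b}  B: {a}  C: {b}

FOLLOW sets:
seed FOLLOW(S) with $
pass 1:
  A→S a: FOLLOW(S) ⊇ FIRST(a) = {a}; new: +{a}
  A→b A B: FOLLOW(A) ⊇ FIRST(B) = {a}; new: +{a}
  A→b A B: FOLLOW(B) ⊇ FOLLOW(A) ⊇ {a}; new: +{a}
  S→a A: FOLLOW(A) ⊇ FOLLOW(S) ⊇ {$,a}; new: +{$}
  S→a B: FOLLOW(B) ⊇ FOLLOW(S) ⊇ {$,a}; new: +{$}
  S→b C: FOLLOW(C) ⊇ FOLLOW(S) ⊇ {$,a}; new: +{$,a}
  S: {$,a}  A: {$,a}  B: {$,a}  C: {$,a}
pass 2: — fixpoint
  S: {$,a}  A: {$,a}  B: {$,a}  C: {$,a}

FOLLOW(S) = ["$", "a"]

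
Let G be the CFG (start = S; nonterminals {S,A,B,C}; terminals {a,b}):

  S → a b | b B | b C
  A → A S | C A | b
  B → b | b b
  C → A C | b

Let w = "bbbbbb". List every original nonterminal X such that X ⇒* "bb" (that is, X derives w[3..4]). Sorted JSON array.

CNF form of G:
  S -> T0 B | T0 C | T1 T0
  A -> A S | C A | b
  B -> T0 T0 | b
  C -> A C | b
  T0 -> b
  T1 -> a

CYK table (by increasing span) — only the sub-triangle for w[3..4]:
  cell(3,3) b: {A,B,C,T0}  orig:{A,B,C}
  cell(4,4) b: {A,B,C,T0}  orig:{A,B,C}
  cell(3,4) bb: {A,B,C,S}

Original NTs in T[3,4] deriving "bb": ["A", "B", "C", "S"]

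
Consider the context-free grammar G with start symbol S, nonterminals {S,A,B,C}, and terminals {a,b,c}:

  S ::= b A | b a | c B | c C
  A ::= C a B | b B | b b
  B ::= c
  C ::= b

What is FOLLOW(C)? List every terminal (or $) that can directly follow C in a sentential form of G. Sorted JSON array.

FIRST iteration:
round 1:
  A via A→b B: +{b}
  B via B→c: +{c}
  C via C→b: +{b}
  S via S→b A: +{b}
  S via S→c B: +{c}
  FIRST[S]={b,c}  FIRST[A]={b}  FIRST[B]={c}  FIRST[C]={b}
round 2: — fixpoint
  FIRST[S]={b,c}  FIRST[A]={b}  FIRST[B]={c}  FIRST[C]={b}

Compute FOLLOW by fixpoint:
initialize: $ ∈ FOLLOW(S)
round 1:
  A→C a B: FOLLOW(C) ⊇ FIRST(a) = {a}; new: +{a}
  S→b A: FOLLOW(A) ⊇ FOLLOW(S) ⊇ {$}; new: +{$}
  S→c B: FOLLOW(B) ⊇ FOLLOW(S) ⊇ {$}; new: +{$}
  S→c C: FOLLOW(C) ⊇ FOLLOW(S) ⊇ {$}; new: +{$}
  S: {$}  A: {$}  B: {$}  C: {$,a}
round 2: — fixpoint
  S: {$}  A: {$}  B: {$}  C: {$,a}

FOLLOW(C) = ["$", "a"]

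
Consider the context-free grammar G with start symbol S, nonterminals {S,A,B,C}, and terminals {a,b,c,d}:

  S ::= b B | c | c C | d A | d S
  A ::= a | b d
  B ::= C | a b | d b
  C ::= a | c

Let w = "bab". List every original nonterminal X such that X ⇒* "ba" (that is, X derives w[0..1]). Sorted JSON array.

Convert to CNF:
  S -> T0 B | T1 A | T1 S | T3 C | c
  A -> T0 T1 | a
  B -> T1 T0 | T2 T0 | a | c
  C -> a | c
  T0 -> b
  T1 -> d
  T2 -> a
  T3 -> c

CYK table (by increasing span), restricted to cells inside w[0..1]:
  cell(0,0) b: {T0}  orig:{}
  cell(1,1) a: {A,B,C,T2}  orig:{A,B,C}
  cell(0,1) ba: {S}

Original NTs in T[0,1] deriving "ba": ["S"]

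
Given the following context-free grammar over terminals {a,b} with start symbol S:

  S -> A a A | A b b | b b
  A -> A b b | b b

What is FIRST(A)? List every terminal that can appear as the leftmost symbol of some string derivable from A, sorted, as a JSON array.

Compute FIRST by fixpoint:
round 1:
  A via A→b b: +{b}
  S via S→A a A: +{b}
  FIRST(S)={b}  FIRST(A)={b}
round 2: (no change)
  FIRST(S)={b}  FIRST(A)={b}

FIRST(A) = ["b"]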